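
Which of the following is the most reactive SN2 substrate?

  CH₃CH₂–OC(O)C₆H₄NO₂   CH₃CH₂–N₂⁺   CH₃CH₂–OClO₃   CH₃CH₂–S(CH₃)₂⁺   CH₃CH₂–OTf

CH₃CH₂–N₂⁺

Same R in every case — rank the leaving groups.
The more stable X⁻ (or X) is on its own — i.e. the weaker a base it is — the better a leaving group it makes.
CH₃CH₂–N₂⁺ loses N₂: no meaningful conjugate acid; N₂ departs as an exceptionally stable neutral molecule
CH₃CH₂–OTf loses OTf⁻: pKₐ(CF₃SO₃H (triflic acid)) ≈ -14
CH₃CH₂–OClO₃ loses ClO₄⁻: pKₐ(HClO₄) ≈ -10
CH₃CH₂–S(CH₃)₂⁺ loses SR'₂: pKₐ(R'₂SH⁺) ≈ -7
CH₃CH₂–OC(O)C₆H₄NO₂ loses p-O₂N–C₆H₄–COO⁻: pKₐ(p-nitrobenzoic acid) ≈ 3.4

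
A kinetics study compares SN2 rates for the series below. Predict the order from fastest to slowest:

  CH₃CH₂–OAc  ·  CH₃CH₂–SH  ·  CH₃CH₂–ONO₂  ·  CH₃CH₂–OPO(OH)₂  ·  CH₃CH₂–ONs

CH₃CH₂–ONs > CH₃CH₂–ONO₂ > CH₃CH₂–OPO(OH)₂ > CH₃CH₂–OAc > CH₃CH₂–SH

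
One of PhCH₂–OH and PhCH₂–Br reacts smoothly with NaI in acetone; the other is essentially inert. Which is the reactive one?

From PhCH₂–OH the departing group would be OH⁻ (pKₐ(H₂O) ≈ 15.7). Strong base; essentially never leaves without prior activation.
From PhCH₂–Br the leaving group is Br⁻ (pKₐ(HBr) ≈ -9). Weak base; good leaving group.
(In practice PhCH₂–Br is made from PhCH₂–OH by treatment with PBr₃, replacing the hydroxyl with bromide.)

PhCH₂–Br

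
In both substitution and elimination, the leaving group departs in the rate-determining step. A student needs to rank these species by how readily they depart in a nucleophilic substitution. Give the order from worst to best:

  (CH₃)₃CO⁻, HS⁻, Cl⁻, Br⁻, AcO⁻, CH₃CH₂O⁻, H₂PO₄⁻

Br⁻: pKₐ(HBr) ≈ -9
Cl⁻: pKₐ(HCl) ≈ -7 — moderately weak base
H₂PO₄⁻: pKₐ(H₃PO₄) ≈ 2.1 — moderate base; biological leaving group after further activation
AcO⁻: pKₐ(CH₃COOH) ≈ 4.8 — resonance-stabilised but still a weak base
HS⁻: pKₐ(H₂S) ≈ 7
CH₃CH₂O⁻: pKₐ(CH₃CH₂OH) ≈ 16 — strong base; alkoxides do not leave unassisted
(CH₃)₃CO⁻: pKₐ(t-BuOH) ≈ 18
Listed from poorest to best leaving group as asked.

(CH₃)₃CO⁻ < CH₃CH₂O⁻ < HS⁻ < AcO⁻ < H₂PO₄⁻ < Cl⁻ < Br⁻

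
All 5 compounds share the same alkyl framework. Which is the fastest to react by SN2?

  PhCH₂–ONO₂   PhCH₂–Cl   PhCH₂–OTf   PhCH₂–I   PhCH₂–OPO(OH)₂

PhCH₂–OTf

The skeletons are identical, so relative rate is governed entirely by leaving-group ability.
Rank by basicity of the departing species: weakest base leaves most easily.
PhCH₂–OTf loses OTf⁻: pKₐ(CF₃SO₃H (triflic acid)) ≈ -14
PhCH₂–I loses I⁻: pKₐ(HI) ≈ -10
PhCH₂–Cl loses Cl⁻: pKₐ(HCl) ≈ -7
PhCH₂–ONO₂ loses NO₃⁻: pKₐ(HNO₃) ≈ -1.3
PhCH₂–OPO(OH)₂ loses H₂PO₄⁻: pKₐ(H₃PO₄) ≈ 2.1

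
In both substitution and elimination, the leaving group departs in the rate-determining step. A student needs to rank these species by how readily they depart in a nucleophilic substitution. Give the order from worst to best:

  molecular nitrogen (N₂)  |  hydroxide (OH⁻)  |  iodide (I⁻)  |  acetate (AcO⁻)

hydroxide (OH⁻) < acetate (AcO⁻) < iodide (I⁻) < molecular nitrogen (N₂)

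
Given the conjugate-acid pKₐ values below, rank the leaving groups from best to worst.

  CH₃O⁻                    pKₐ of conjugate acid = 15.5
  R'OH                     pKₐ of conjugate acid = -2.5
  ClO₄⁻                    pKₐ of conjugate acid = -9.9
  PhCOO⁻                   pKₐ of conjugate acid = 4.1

ClO₄⁻ > R'OH > PhCOO⁻ > CH₃O⁻

Lower conjugate-acid pKₐ ⇒ weaker base ⇒ better leaving group.
Sorting by the given values: ClO₄⁻ (-9.9), R'OH (-2.5), PhCOO⁻ (4.1), CH₃O⁻ (15.5).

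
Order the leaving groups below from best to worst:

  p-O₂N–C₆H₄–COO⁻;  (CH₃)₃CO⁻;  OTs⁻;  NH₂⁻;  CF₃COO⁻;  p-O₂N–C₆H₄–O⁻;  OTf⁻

Leaving-group ability tracks the stability of the departed species; conjugate-acid pKₐ is the usual yardstick (lower pKₐ → better LG).
OTf⁻: pKₐ(CF₃SO₃H (triflic acid)) ≈ -14 — charge spread over three oxygens and a CF₃ group; the premier leaving group in synthesis
OTs⁻: pKₐ(p-CH₃C₆H₄SO₃H (TsOH)) ≈ -2.8 — resonance-delocalised arenesulfonate
CF₃COO⁻: pKₐ(CF₃COOH) ≈ 0.2
p-O₂N–C₆H₄–COO⁻: pKₐ(p-nitrobenzoic acid) ≈ 3.4 — electron-withdrawing nitro group stabilises the carboxylate
p-O₂N–C₆H₄–O⁻: pKₐ(p-nitrophenol) ≈ 7.2 — nitro group delocalises the charge; the classic chromogenic LG
(CH₃)₃CO⁻: pKₐ(t-BuOH) ≈ 18 — bulky, strongly basic alkoxide
NH₂⁻: pKₐ(NH₃) ≈ 38 — extremely strong base; never a leaving group

OTf⁻ > OTs⁻ > CF₃COO⁻ > p-O₂N–C₆H₄–COO⁻ > p-O₂N–C₆H₄–O⁻ > (CH₃)₃CO⁻ > NH₂⁻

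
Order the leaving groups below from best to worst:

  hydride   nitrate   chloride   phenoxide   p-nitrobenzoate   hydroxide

chloride: pKₐ(HCl) ≈ -7 — moderately weak base
nitrate: pKₐ(HNO₃) ≈ -1.3 — resonance-delocalised over three oxygens
p-nitrobenzoate: pKₐ(p-nitrobenzoic acid) ≈ 3.4 — electron-withdrawing nitro group stabilises the carboxylate
phenoxide: pKₐ(C₆H₅OH (phenol)) ≈ 10
hydroxide: pKₐ(H₂O) ≈ 15.7
hydride: pKₐ(H₂) ≈ 36 — extremely strong base; leaves only in special hydride-transfer contexts

chloride > nitrate > p-nitrobenzoate > phenoxide > hydroxide > hydride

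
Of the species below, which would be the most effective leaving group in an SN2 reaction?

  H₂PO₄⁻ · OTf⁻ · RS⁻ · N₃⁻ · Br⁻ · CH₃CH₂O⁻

A good leaving group is a weak base: the lower the pKₐ of its conjugate acid, the more readily it departs.
OTf⁻: pKₐ(CF₃SO₃H (triflic acid)) ≈ -14
Br⁻: pKₐ(HBr) ≈ -9
H₂PO₄⁻: pKₐ(H₃PO₄) ≈ 2.1
N₃⁻: pKₐ(HN₃) ≈ 4.7
RS⁻: pKₐ(RSH (a thiol)) ≈ 10.5
CH₃CH₂O⁻: pKₐ(CH₃CH₂OH) ≈ 16

OTf⁻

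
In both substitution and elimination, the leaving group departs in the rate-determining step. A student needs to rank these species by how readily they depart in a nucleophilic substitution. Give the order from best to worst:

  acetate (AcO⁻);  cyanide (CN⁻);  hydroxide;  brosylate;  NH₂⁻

brosylate: pKₐ(p-BrC₆H₄SO₃H) ≈ -2.8 — arenesulfonate with a p-bromo substituent
acetate (AcO⁻): pKₐ(CH₃COOH) ≈ 4.8 — resonance-stabilised but still a weak base
cyanide (CN⁻): pKₐ(HCN) ≈ 9.2 — sp carbon stabilises the charge somewhat, but still a poor LG
hydroxide: pKₐ(H₂O) ≈ 15.7
NH₂⁻: pKₐ(NH₃) ≈ 38 — extremely strong base; never a leaving group

brosylate > acetate (AcO⁻) > cyanide (CN⁻) > hydroxide > NH₂⁻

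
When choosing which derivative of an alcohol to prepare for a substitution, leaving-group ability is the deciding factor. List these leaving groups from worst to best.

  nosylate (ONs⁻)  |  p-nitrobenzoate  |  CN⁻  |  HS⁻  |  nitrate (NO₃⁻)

CN⁻ < HS⁻ < p-nitrobenzoate < nitrate (NO₃⁻) < nosylate (ONs⁻)

A good leaving group is a weak base: the lower the pKₐ of its conjugate acid, the more readily it departs.
nosylate (ONs⁻): pKₐ(p-O₂NC₆H₄SO₃H) ≈ -3.5 — p-nitro group further stabilises the sulfonate
nitrate (NO₃⁻): pKₐ(HNO₃) ≈ -1.3
p-nitrobenzoate: pKₐ(p-nitrobenzoic acid) ≈ 3.4
HS⁻: pKₐ(H₂S) ≈ 7
CN⁻: pKₐ(HCN) ≈ 9.2
Listed from poorest to best leaving group as asked.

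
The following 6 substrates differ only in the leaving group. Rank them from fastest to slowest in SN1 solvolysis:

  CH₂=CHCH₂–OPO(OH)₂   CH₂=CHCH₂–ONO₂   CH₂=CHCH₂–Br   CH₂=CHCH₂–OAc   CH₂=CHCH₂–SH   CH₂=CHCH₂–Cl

Same R in every case — rank the leaving groups.
A good leaving group is a weak base: the lower the pKₐ of its conjugate acid, the more readily it departs.
CH₂=CHCH₂–Br loses Br⁻: pKₐ(HBr) ≈ -9
CH₂=CHCH₂–Cl loses Cl⁻: pKₐ(HCl) ≈ -7
CH₂=CHCH₂–ONO₂ loses NO₃⁻: pKₐ(HNO₃) ≈ -1.3
CH₂=CHCH₂–OPO(OH)₂ loses H₂PO₄⁻: pKₐ(H₃PO₄) ≈ 2.1
CH₂=CHCH₂–OAc loses AcO⁻: pKₐ(CH₃COOH) ≈ 4.8
CH₂=CHCH₂–SH loses HS⁻: pKₐ(H₂S) ≈ 7

CH₂=CHCH₂–Br > CH₂=CHCH₂–Cl > CH₂=CHCH₂–ONO₂ > CH₂=CHCH₂–OPO(OH)₂ > CH₂=CHCH₂–OAc > CH₂=CHCH₂–SH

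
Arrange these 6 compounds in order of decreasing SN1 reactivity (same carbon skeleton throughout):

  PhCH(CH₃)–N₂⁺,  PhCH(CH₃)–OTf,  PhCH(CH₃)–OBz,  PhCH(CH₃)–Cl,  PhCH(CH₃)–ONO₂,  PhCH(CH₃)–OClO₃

PhCH(CH₃)–N₂⁺ > PhCH(CH₃)–OTf > PhCH(CH₃)–OClO₃ > PhCH(CH₃)–Cl > PhCH(CH₃)–ONO₂ > PhCH(CH₃)–OBz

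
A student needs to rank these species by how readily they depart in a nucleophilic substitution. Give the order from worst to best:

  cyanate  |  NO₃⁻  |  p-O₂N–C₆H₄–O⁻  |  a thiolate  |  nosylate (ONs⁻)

nosylate (ONs⁻): pKₐ(p-O₂NC₆H₄SO₃H) ≈ -3.5
NO₃⁻: pKₐ(HNO₃) ≈ -1.3
cyanate: pKₐ(HOCN) ≈ 3.5
p-O₂N–C₆H₄–O⁻: pKₐ(p-nitrophenol) ≈ 7.2
a thiolate: pKₐ(RSH (a thiol)) ≈ 10.5
Listed from poorest to best leaving group as asked.

a thiolate < p-O₂N–C₆H₄–O⁻ < cyanate < NO₃⁻ < nosylate (ONs⁻)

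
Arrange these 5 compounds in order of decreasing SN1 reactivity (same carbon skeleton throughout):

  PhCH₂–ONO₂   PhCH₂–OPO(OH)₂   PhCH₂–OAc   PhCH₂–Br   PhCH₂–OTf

PhCH₂–OTf > PhCH₂–Br > PhCH₂–ONO₂ > PhCH₂–OPO(OH)₂ > PhCH₂–OAc

With the same alkyl group throughout, only the leaving group differentiates the rates.
Leaving-group ability tracks the stability of the departed species; conjugate-acid pKₐ is the usual yardstick (lower pKₐ → better LG).
PhCH₂–OTf loses OTf⁻: pKₐ(CF₃SO₃H (triflic acid)) ≈ -14
PhCH₂–Br loses Br⁻: pKₐ(HBr) ≈ -9
PhCH₂–ONO₂ loses NO₃⁻: pKₐ(HNO₃) ≈ -1.3
PhCH₂–OPO(OH)₂ loses H₂PO₄⁻: pKₐ(H₃PO₄) ≈ 2.1
PhCH₂–OAc loses AcO⁻: pKₐ(CH₃COOH) ≈ 4.8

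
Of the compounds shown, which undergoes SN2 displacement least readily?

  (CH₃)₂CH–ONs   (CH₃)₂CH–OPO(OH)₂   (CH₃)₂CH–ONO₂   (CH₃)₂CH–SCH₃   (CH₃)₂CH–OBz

With the same alkyl group throughout, only the leaving group differentiates the rates.
The more stable X⁻ (or X) is on its own — i.e. the weaker a base it is — the better a leaving group it makes.
(CH₃)₂CH–ONs loses ONs⁻: pKₐ(p-O₂NC₆H₄SO₃H) ≈ -3.5
(CH₃)₂CH–ONO₂ loses NO₃⁻: pKₐ(HNO₃) ≈ -1.3
(CH₃)₂CH–OPO(OH)₂ loses H₂PO₄⁻: pKₐ(H₃PO₄) ≈ 2.1
(CH₃)₂CH–OBz loses PhCOO⁻: pKₐ(C₆H₅COOH) ≈ 4.2
(CH₃)₂CH–SCH₃ loses RS⁻: pKₐ(RSH (a thiol)) ≈ 10.5

(CH₃)₂CH–SCH₃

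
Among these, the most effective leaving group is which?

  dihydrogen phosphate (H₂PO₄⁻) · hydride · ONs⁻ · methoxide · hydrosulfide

ONs⁻

ONs⁻: pKₐ(p-O₂NC₆H₄SO₃H) ≈ -3.5
dihydrogen phosphate (H₂PO₄⁻): pKₐ(H₃PO₄) ≈ 2.1
hydrosulfide: pKₐ(H₂S) ≈ 7
methoxide: pKₐ(CH₃OH) ≈ 15.5
hydride: pKₐ(H₂) ≈ 36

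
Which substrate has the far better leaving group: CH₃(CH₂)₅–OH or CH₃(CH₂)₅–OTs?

From CH₃(CH₂)₅–OH the departing group would be OH⁻ (pKₐ(H₂O) ≈ 15.7). Strong base; essentially never leaves without prior activation.
From CH₃(CH₂)₅–OTs the leaving group is OTs⁻ (pKₐ(p-CH₃C₆H₄SO₃H (TsOH)) ≈ -2.8). Resonance-delocalised arenesulfonate.
(In practice CH₃(CH₂)₅–OTs is made from CH₃(CH₂)₅–OH by treatment with TsCl / pyridine, converting the hydroxyl into a tosylate.)

CH₃(CH₂)₅–OTs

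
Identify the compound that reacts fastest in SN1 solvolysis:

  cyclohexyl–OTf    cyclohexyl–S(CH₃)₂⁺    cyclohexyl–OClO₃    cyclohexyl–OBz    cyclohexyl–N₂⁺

cyclohexyl–N₂⁺

The skeletons are identical, so relative rate is governed entirely by leaving-group ability.
A good leaving group is a weak base: the lower the pKₐ of its conjugate acid, the more readily it departs.
cyclohexyl–N₂⁺ loses N₂: no meaningful conjugate acid; N₂ departs as an exceptionally stable neutral molecule
cyclohexyl–OTf loses OTf⁻: pKₐ(CF₃SO₃H (triflic acid)) ≈ -14
cyclohexyl–OClO₃ loses ClO₄⁻: pKₐ(HClO₄) ≈ -10
cyclohexyl–S(CH₃)₂⁺ loses SR'₂: pKₐ(R'₂SH⁺) ≈ -7
cyclohexyl–OBz loses PhCOO⁻: pKₐ(C₆H₅COOH) ≈ 4.2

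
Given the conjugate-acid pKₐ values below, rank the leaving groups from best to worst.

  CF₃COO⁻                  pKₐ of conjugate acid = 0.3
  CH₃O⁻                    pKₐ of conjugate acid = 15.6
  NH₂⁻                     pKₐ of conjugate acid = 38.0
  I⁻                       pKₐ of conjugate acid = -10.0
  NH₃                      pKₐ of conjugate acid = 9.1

I⁻ > CF₃COO⁻ > NH₃ > CH₃O⁻ > NH₂⁻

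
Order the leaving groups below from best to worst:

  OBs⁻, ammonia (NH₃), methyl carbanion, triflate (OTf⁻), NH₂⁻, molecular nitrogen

A good leaving group is a weak base: the lower the pKₐ of its conjugate acid, the more readily it departs.
molecular nitrogen: no meaningful conjugate acid; N₂ departs as an exceptionally stable neutral molecule
triflate (OTf⁻): pKₐ(CF₃SO₃H (triflic acid)) ≈ -14
OBs⁻: pKₐ(p-BrC₆H₄SO₃H) ≈ -2.8
ammonia (NH₃): pKₐ(NH₄⁺) ≈ 9.2
NH₂⁻: pKₐ(NH₃) ≈ 38
methyl carbanion: pKₐ(CH₄) ≈ 48

molecular nitrogen > triflate (OTf⁻) > OBs⁻ > ammonia (NH₃) > NH₂⁻ > methyl carbanion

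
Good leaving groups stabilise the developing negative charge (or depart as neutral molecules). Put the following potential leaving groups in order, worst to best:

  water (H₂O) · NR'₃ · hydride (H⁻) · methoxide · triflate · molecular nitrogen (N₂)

hydride (H⁻) < methoxide < NR'₃ < water (H₂O) < triflate < molecular nitrogen (N₂)

molecular nitrogen (N₂): no meaningful conjugate acid; N₂ departs as an exceptionally stable neutral molecule
triflate: pKₐ(CF₃SO₃H (triflic acid)) ≈ -14
water (H₂O): pKₐ(H₃O⁺) ≈ -1.7
NR'₃: pKₐ(R'₃NH⁺) ≈ 10.7
methoxide: pKₐ(CH₃OH) ≈ 15.5
hydride (H⁻): pKₐ(H₂) ≈ 36
The question asks for worst first, so the sequence is read in increasing leaving-group ability.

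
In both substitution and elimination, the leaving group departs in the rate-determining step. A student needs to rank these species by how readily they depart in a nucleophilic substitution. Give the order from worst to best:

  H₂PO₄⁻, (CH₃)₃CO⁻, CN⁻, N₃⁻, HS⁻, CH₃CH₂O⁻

(CH₃)₃CO⁻ < CH₃CH₂O⁻ < CN⁻ < HS⁻ < N₃⁻ < H₂PO₄⁻

Rank by basicity of the departing species: weakest base leaves most easily.
H₂PO₄⁻: pKₐ(H₃PO₄) ≈ 2.1 — moderate base; biological leaving group after further activation
N₃⁻: pKₐ(HN₃) ≈ 4.7 — linear, resonance-stabilised
HS⁻: pKₐ(H₂S) ≈ 7 — larger and more polarisable than the oxygen analogue
CN⁻: pKₐ(HCN) ≈ 9.2 — sp carbon stabilises the charge somewhat, but still a poor LG
CH₃CH₂O⁻: pKₐ(CH₃CH₂OH) ≈ 16 — strong base; alkoxides do not leave unassisted
(CH₃)₃CO⁻: pKₐ(t-BuOH) ≈ 18 — bulky, strongly basic alkoxide
Reversing gives the worst-to-best order requested.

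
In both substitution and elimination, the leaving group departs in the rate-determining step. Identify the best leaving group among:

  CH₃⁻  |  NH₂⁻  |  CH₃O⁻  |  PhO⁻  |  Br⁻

Br⁻

A good leaving group is a weak base: the lower the pKₐ of its conjugate acid, the more readily it departs.
Br⁻: pKₐ(HBr) ≈ -9
PhO⁻: pKₐ(C₆H₅OH (phenol)) ≈ 10
CH₃O⁻: pKₐ(CH₃OH) ≈ 15.5
NH₂⁻: pKₐ(NH₃) ≈ 38
CH₃⁻: pKₐ(CH₄) ≈ 48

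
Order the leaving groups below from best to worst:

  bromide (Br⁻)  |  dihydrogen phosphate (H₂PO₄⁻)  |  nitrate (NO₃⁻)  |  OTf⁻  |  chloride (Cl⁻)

Leaving-group ability tracks the stability of the departed species; conjugate-acid pKₐ is the usual yardstick (lower pKₐ → better LG).
OTf⁻: pKₐ(CF₃SO₃H (triflic acid)) ≈ -14
bromide (Br⁻): pKₐ(HBr) ≈ -9 — weak base; good leaving group
chloride (Cl⁻): pKₐ(HCl) ≈ -7 — moderately weak base
nitrate (NO₃⁻): pKₐ(HNO₃) ≈ -1.3 — resonance-delocalised over three oxygens
dihydrogen phosphate (H₂PO₄⁻): pKₐ(H₃PO₄) ≈ 2.1

OTf⁻ > bromide (Br⁻) > chloride (Cl⁻) > nitrate (NO₃⁻) > dihydrogen phosphate (H₂PO₄⁻)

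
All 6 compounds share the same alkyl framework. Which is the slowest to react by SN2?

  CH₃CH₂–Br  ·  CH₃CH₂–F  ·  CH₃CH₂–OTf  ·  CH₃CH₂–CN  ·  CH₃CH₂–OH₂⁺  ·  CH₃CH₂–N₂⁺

The skeletons are identical, so relative rate is governed entirely by leaving-group ability.
A good leaving group is a weak base: the lower the pKₐ of its conjugate acid, the more readily it departs.
CH₃CH₂–N₂⁺ loses N₂: no meaningful conjugate acid; N₂ departs as an exceptionally stable neutral molecule
CH₃CH₂–OTf loses OTf⁻: pKₐ(CF₃SO₃H (triflic acid)) ≈ -14
CH₃CH₂–Br loses Br⁻: pKₐ(HBr) ≈ -9
CH₃CH₂–OH₂⁺ loses H₂O: pKₐ(H₃O⁺) ≈ -1.7
CH₃CH₂–F loses F⁻: pKₐ(HF) ≈ 3.2
CH₃CH₂–CN loses CN⁻: pKₐ(HCN) ≈ 9.2

CH₃CH₂–CN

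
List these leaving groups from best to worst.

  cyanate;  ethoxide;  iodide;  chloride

iodide > chloride > cyanate > ethoxide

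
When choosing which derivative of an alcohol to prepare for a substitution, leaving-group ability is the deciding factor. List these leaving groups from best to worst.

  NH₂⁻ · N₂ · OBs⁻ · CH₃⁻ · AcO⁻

A good leaving group is a weak base: the lower the pKₐ of its conjugate acid, the more readily it departs.
N₂: no meaningful conjugate acid; N₂ departs as an exceptionally stable neutral molecule
OBs⁻: pKₐ(p-BrC₆H₄SO₃H) ≈ -2.8
AcO⁻: pKₐ(CH₃COOH) ≈ 4.8
NH₂⁻: pKₐ(NH₃) ≈ 38 — extremely strong base; never a leaving group
CH₃⁻: pKₐ(CH₄) ≈ 48 — unstabilised carbanion; the worst conceivable leaving group

N₂ > OBs⁻ > AcO⁻ > NH₂⁻ > CH₃⁻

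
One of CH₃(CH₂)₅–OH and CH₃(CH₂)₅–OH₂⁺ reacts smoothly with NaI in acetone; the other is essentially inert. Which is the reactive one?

CH₃(CH₂)₅–OH₂⁺

From CH₃(CH₂)₅–OH the departing group would be OH⁻ (pKₐ(H₂O) ≈ 15.7). Strong base; essentially never leaves without prior activation.
From CH₃(CH₂)₅–OH₂⁺ the leaving group is H₂O (pKₐ(H₃O⁺) ≈ -1.7). Neutral; leaves from a protonated alcohol (R–OH₂⁺).
(In practice CH₃(CH₂)₅–OH₂⁺ is made from CH₃(CH₂)₅–OH by protonation with strong acid, converting the leaving group from hydroxide to neutral water.)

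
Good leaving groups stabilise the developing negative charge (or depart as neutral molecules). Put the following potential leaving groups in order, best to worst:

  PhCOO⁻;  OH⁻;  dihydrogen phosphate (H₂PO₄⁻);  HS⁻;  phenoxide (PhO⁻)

dihydrogen phosphate (H₂PO₄⁻) > PhCOO⁻ > HS⁻ > phenoxide (PhO⁻) > OH⁻

dihydrogen phosphate (H₂PO₄⁻): pKₐ(H₃PO₄) ≈ 2.1
PhCOO⁻: pKₐ(C₆H₅COOH) ≈ 4.2
HS⁻: pKₐ(H₂S) ≈ 7
phenoxide (PhO⁻): pKₐ(C₆H₅OH (phenol)) ≈ 10
OH⁻: pKₐ(H₂O) ≈ 15.7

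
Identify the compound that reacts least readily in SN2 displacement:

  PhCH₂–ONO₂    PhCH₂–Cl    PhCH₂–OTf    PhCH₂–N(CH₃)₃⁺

PhCH₂–N(CH₃)₃⁺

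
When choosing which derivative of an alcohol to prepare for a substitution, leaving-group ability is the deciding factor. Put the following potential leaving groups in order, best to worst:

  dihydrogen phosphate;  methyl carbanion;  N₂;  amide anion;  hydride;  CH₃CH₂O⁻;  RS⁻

N₂ > dihydrogen phosphate > RS⁻ > CH₃CH₂O⁻ > hydride > amide anion > methyl carbanion

N₂: no meaningful conjugate acid; N₂ departs as an exceptionally stable neutral molecule
dihydrogen phosphate: pKₐ(H₃PO₄) ≈ 2.1
RS⁻: pKₐ(RSH (a thiol)) ≈ 10.5
CH₃CH₂O⁻: pKₐ(CH₃CH₂OH) ≈ 16
hydride: pKₐ(H₂) ≈ 36
amide anion: pKₐ(NH₃) ≈ 38
methyl carbanion: pKₐ(CH₄) ≈ 48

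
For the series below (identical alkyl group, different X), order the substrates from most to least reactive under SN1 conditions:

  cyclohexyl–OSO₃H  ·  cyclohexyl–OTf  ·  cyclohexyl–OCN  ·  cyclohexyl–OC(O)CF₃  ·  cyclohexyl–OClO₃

cyclohexyl–OTf > cyclohexyl–OClO₃ > cyclohexyl–OSO₃H > cyclohexyl–OC(O)CF₃ > cyclohexyl–OCN

The skeletons are identical, so relative rate is governed entirely by leaving-group ability.
A good leaving group is a weak base: the lower the pKₐ of its conjugate acid, the more readily it departs.
cyclohexyl–OTf loses OTf⁻: pKₐ(CF₃SO₃H (triflic acid)) ≈ -14
cyclohexyl–OClO₃ loses ClO₄⁻: pKₐ(HClO₄) ≈ -10
cyclohexyl–OSO₃H loses HSO₄⁻: pKₐ(H₂SO₄) ≈ -3
cyclohexyl–OC(O)CF₃ loses CF₃COO⁻: pKₐ(CF₃COOH) ≈ 0.2
cyclohexyl–OCN loses NCO⁻: pKₐ(HOCN) ≈ 3.5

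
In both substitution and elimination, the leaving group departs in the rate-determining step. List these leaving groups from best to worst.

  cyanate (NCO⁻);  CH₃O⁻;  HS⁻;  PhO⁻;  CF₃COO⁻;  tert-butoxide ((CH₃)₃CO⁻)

The more stable X⁻ (or X) is on its own — i.e. the weaker a base it is — the better a leaving group it makes.
CF₃COO⁻: pKₐ(CF₃COOH) ≈ 0.2
cyanate (NCO⁻): pKₐ(HOCN) ≈ 3.5
HS⁻: pKₐ(H₂S) ≈ 7 — larger and more polarisable than the oxygen analogue
PhO⁻: pKₐ(C₆H₅OH (phenol)) ≈ 10 — resonance into the ring helps, but still a poor LG
CH₃O⁻: pKₐ(CH₃OH) ≈ 15.5
tert-butoxide ((CH₃)₃CO⁻): pKₐ(t-BuOH) ≈ 18

CF₃COO⁻ > cyanate (NCO⁻) > HS⁻ > PhO⁻ > CH₃O⁻ > tert-butoxide ((CH₃)₃CO⁻)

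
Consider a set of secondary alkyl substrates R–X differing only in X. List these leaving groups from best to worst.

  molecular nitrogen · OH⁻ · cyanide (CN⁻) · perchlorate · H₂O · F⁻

molecular nitrogen > perchlorate > H₂O > F⁻ > cyanide (CN⁻) > OH⁻

molecular nitrogen: no meaningful conjugate acid; N₂ departs as an exceptionally stable neutral molecule
perchlorate: pKₐ(HClO₄) ≈ -10
H₂O: pKₐ(H₃O⁺) ≈ -1.7
F⁻: pKₐ(HF) ≈ 3.2
cyanide (CN⁻): pKₐ(HCN) ≈ 9.2
OH⁻: pKₐ(H₂O) ≈ 15.7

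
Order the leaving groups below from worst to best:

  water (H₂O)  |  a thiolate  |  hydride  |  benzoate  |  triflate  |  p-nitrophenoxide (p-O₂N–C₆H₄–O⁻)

Leaving-group ability tracks the stability of the departed species; conjugate-acid pKₐ is the usual yardstick (lower pKₐ → better LG).
triflate: pKₐ(CF₃SO₃H (triflic acid)) ≈ -14
water (H₂O): pKₐ(H₃O⁺) ≈ -1.7
benzoate: pKₐ(C₆H₅COOH) ≈ 4.2 — aryl carboxylate
p-nitrophenoxide (p-O₂N–C₆H₄–O⁻): pKₐ(p-nitrophenol) ≈ 7.2
a thiolate: pKₐ(RSH (a thiol)) ≈ 10.5 — moderately basic; rarely leaves without activation
hydride: pKₐ(H₂) ≈ 36
The question asks for worst first, so the sequence is read in increasing leaving-group ability.

hydride < a thiolate < p-nitrophenoxide (p-O₂N–C₆H₄–O⁻) < benzoate < water (H₂O) < triflate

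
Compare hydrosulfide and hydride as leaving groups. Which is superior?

hydrosulfide is the better leaving group.
pKₐ(H₂S) ≈ 7 versus pKₐ(H₂) ≈ 36: hydrosulfide is the much weaker base.
Larger and more polarisable than the oxygen analogue.

hydrosulfide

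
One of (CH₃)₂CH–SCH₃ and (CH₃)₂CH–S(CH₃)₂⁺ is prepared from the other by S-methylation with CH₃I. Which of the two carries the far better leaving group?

(CH₃)₂CH–S(CH₃)₂⁺

From (CH₃)₂CH–SCH₃ the departing group would be RS⁻ (pKₐ(RSH (a thiol)) ≈ 10.5). Moderately basic; rarely leaves without activation.
From (CH₃)₂CH–S(CH₃)₂⁺ the leaving group is SR'₂ (pKₐ(R'₂SH⁺) ≈ -7). Neutral; leaves from a sulfonium salt (R–SR'₂⁺).
S-methylation with CH₃I works by allowing neutral dimethyl sulfide, rather than methanethiolate, to depart, making (CH₃)₂CH–S(CH₃)₂⁺ enormously more reactive.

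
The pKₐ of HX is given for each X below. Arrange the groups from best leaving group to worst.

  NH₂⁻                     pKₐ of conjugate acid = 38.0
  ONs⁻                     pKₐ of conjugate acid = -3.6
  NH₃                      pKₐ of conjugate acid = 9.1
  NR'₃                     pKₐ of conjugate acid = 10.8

ONs⁻ > NH₃ > NR'₃ > NH₂⁻

Lower conjugate-acid pKₐ ⇒ weaker base ⇒ better leaving group.
Sorting by the given values: ONs⁻ (-3.6), NH₃ (9.1), NR'₃ (10.8), NH₂⁻ (38.0).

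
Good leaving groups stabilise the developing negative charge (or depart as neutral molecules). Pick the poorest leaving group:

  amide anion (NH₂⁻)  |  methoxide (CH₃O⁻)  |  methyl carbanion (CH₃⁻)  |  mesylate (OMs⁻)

Leaving-group ability tracks the stability of the departed species; conjugate-acid pKₐ is the usual yardstick (lower pKₐ → better LG).
mesylate (OMs⁻): pKₐ(CH₃SO₃H (MsOH)) ≈ -1.9
methoxide (CH₃O⁻): pKₐ(CH₃OH) ≈ 15.5
amide anion (NH₂⁻): pKₐ(NH₃) ≈ 38
methyl carbanion (CH₃⁻): pKₐ(CH₄) ≈ 48

methyl carbanion (CH₃⁻)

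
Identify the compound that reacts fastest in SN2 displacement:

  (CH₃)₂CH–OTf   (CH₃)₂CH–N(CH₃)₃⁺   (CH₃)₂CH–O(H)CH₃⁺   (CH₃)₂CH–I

With the same alkyl group throughout, only the leaving group differentiates the rates.
Leaving-group ability tracks the stability of the departed species; conjugate-acid pKₐ is the usual yardstick (lower pKₐ → better LG).
(CH₃)₂CH–OTf loses OTf⁻: pKₐ(CF₃SO₃H (triflic acid)) ≈ -14
(CH₃)₂CH–I loses I⁻: pKₐ(HI) ≈ -10
(CH₃)₂CH–O(H)CH₃⁺ loses R'OH: pKₐ(R'OH₂⁺) ≈ -2.4
(CH₃)₂CH–N(CH₃)₃⁺ loses NR'₃: pKₐ(R'₃NH⁺) ≈ 10.7

(CH₃)₂CH–OTf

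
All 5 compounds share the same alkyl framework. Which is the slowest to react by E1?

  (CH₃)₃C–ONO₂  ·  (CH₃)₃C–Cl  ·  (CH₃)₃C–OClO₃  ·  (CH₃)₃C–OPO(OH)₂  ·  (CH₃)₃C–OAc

(CH₃)₃C–OAc

Same R in every case — rank the leaving groups.
Rank by basicity of the departing species: weakest base leaves most easily.
(CH₃)₃C–OClO₃ loses ClO₄⁻: pKₐ(HClO₄) ≈ -10
(CH₃)₃C–Cl loses Cl⁻: pKₐ(HCl) ≈ -7
(CH₃)₃C–ONO₂ loses NO₃⁻: pKₐ(HNO₃) ≈ -1.3
(CH₃)₃C–OPO(OH)₂ loses H₂PO₄⁻: pKₐ(H₃PO₄) ≈ 2.1
(CH₃)₃C–OAc loses AcO⁻: pKₐ(CH₃COOH) ≈ 4.8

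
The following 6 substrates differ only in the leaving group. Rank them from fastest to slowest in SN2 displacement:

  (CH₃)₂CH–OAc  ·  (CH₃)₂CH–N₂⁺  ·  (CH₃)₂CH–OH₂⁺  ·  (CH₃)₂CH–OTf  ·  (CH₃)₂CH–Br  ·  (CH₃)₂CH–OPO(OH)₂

(CH₃)₂CH–N₂⁺ > (CH₃)₂CH–OTf > (CH₃)₂CH–Br > (CH₃)₂CH–OH₂⁺ > (CH₃)₂CH–OPO(OH)₂ > (CH₃)₂CH–OAc

Identical carbon frameworks mean the comparison reduces to leaving-group quality.
The more stable X⁻ (or X) is on its own — i.e. the weaker a base it is — the better a leaving group it makes.
(CH₃)₂CH–N₂⁺ loses N₂: no meaningful conjugate acid; N₂ departs as an exceptionally stable neutral molecule
(CH₃)₂CH–OTf loses OTf⁻: pKₐ(CF₃SO₃H (triflic acid)) ≈ -14
(CH₃)₂CH–Br loses Br⁻: pKₐ(HBr) ≈ -9
(CH₃)₂CH–OH₂⁺ loses H₂O: pKₐ(H₃O⁺) ≈ -1.7
(CH₃)₂CH–OPO(OH)₂ loses H₂PO₄⁻: pKₐ(H₃PO₄) ≈ 2.1
(CH₃)₂CH–OAc loses AcO⁻: pKₐ(CH₃COOH) ≈ 4.8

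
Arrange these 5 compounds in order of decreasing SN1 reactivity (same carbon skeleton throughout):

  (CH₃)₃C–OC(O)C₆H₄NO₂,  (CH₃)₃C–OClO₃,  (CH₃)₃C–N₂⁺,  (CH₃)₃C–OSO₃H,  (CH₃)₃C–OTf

Same R in every case — rank the leaving groups.
Leaving-group ability tracks the stability of the departed species; conjugate-acid pKₐ is the usual yardstick (lower pKₐ → better LG).
(CH₃)₃C–N₂⁺ loses N₂: no meaningful conjugate acid; N₂ departs as an exceptionally stable neutral molecule
(CH₃)₃C–OTf loses OTf⁻: pKₐ(CF₃SO₃H (triflic acid)) ≈ -14
(CH₃)₃C–OClO₃ loses ClO₄⁻: pKₐ(HClO₄) ≈ -10
(CH₃)₃C–OSO₃H loses HSO₄⁻: pKₐ(H₂SO₄) ≈ -3
(CH₃)₃C–OC(O)C₆H₄NO₂ loses p-O₂N–C₆H₄–COO⁻: pKₐ(p-nitrobenzoic acid) ≈ 3.4

(CH₃)₃C–N₂⁺ > (CH₃)₃C–OTf > (CH₃)₃C–OClO₃ > (CH₃)₃C–OSO₃H > (CH₃)₃C–OC(O)C₆H₄NO₂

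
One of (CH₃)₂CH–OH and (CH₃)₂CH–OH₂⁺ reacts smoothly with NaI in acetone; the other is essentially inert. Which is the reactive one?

(CH₃)₂CH–OH₂⁺

From (CH₃)₂CH–OH the departing group would be OH⁻ (pKₐ(H₂O) ≈ 15.7). Strong base; essentially never leaves without prior activation.
From (CH₃)₂CH–OH₂⁺ the leaving group is H₂O (pKₐ(H₃O⁺) ≈ -1.7). Neutral; leaves from a protonated alcohol (R–OH₂⁺).
(In practice (CH₃)₂CH–OH₂⁺ is made from (CH₃)₂CH–OH by protonation with strong acid, converting the leaving group from hydroxide to neutral water.)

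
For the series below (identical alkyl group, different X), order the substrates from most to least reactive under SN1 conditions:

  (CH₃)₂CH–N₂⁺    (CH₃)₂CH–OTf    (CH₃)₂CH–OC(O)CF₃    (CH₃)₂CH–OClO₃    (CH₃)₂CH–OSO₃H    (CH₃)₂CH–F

(CH₃)₂CH–N₂⁺ > (CH₃)₂CH–OTf > (CH₃)₂CH–OClO₃ > (CH₃)₂CH–OSO₃H > (CH₃)₂CH–OC(O)CF₃ > (CH₃)₂CH–F

With the same alkyl group throughout, only the leaving group differentiates the rates.
A good leaving group is a weak base: the lower the pKₐ of its conjugate acid, the more readily it departs.
(CH₃)₂CH–N₂⁺ loses N₂: no meaningful conjugate acid; N₂ departs as an exceptionally stable neutral molecule
(CH₃)₂CH–OTf loses OTf⁻: pKₐ(CF₃SO₃H (triflic acid)) ≈ -14
(CH₃)₂CH–OClO₃ loses ClO₄⁻: pKₐ(HClO₄) ≈ -10
(CH₃)₂CH–OSO₃H loses HSO₄⁻: pKₐ(H₂SO₄) ≈ -3
(CH₃)₂CH–OC(O)CF₃ loses CF₃COO⁻: pKₐ(CF₃COOH) ≈ 0.2
(CH₃)₂CH–F loses F⁻: pKₐ(HF) ≈ 3.2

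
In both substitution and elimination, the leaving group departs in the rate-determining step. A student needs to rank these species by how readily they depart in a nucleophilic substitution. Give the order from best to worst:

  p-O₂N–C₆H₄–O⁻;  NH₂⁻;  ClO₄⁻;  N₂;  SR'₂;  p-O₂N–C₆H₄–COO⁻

N₂: no meaningful conjugate acid; N₂ departs as an exceptionally stable neutral molecule
ClO₄⁻: pKₐ(HClO₄) ≈ -10
SR'₂: pKₐ(R'₂SH⁺) ≈ -7
p-O₂N–C₆H₄–COO⁻: pKₐ(p-nitrobenzoic acid) ≈ 3.4 — electron-withdrawing nitro group stabilises the carboxylate
p-O₂N–C₆H₄–O⁻: pKₐ(p-nitrophenol) ≈ 7.2
NH₂⁻: pKₐ(NH₃) ≈ 38 — extremely strong base; never a leaving group

N₂ > ClO₄⁻ > SR'₂ > p-O₂N–C₆H₄–COO⁻ > p-O₂N–C₆H₄–O⁻ > NH₂⁻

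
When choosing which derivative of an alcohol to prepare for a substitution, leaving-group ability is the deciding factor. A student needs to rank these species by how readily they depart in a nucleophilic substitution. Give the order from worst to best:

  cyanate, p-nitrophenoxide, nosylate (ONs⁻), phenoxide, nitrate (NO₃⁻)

phenoxide < p-nitrophenoxide < cyanate < nitrate (NO₃⁻) < nosylate (ONs⁻)

A good leaving group is a weak base: the lower the pKₐ of its conjugate acid, the more readily it departs.
nosylate (ONs⁻): pKₐ(p-O₂NC₆H₄SO₃H) ≈ -3.5
nitrate (NO₃⁻): pKₐ(HNO₃) ≈ -1.3
cyanate: pKₐ(HOCN) ≈ 3.5
p-nitrophenoxide: pKₐ(p-nitrophenol) ≈ 7.2
phenoxide: pKₐ(C₆H₅OH (phenol)) ≈ 10
The question asks for worst first, so the sequence is read in increasing leaving-group ability.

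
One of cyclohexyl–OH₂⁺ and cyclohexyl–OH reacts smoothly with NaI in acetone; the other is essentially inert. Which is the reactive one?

cyclohexyl–OH₂⁺

From cyclohexyl–OH the departing group would be OH⁻ (pKₐ(H₂O) ≈ 15.7). Strong base; essentially never leaves without prior activation.
From cyclohexyl–OH₂⁺ the leaving group is H₂O (pKₐ(H₃O⁺) ≈ -1.7). Neutral; leaves from a protonated alcohol (R–OH₂⁺).
(In practice cyclohexyl–OH₂⁺ is made from cyclohexyl–OH by protonation with strong acid, converting the leaving group from hydroxide to neutral water.)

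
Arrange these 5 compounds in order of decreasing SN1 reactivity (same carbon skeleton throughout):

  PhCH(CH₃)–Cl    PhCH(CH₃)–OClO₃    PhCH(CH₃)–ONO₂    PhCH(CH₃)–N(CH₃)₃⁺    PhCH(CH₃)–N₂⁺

The skeletons are identical, so relative rate is governed entirely by leaving-group ability.
Leaving-group ability tracks the stability of the departed species; conjugate-acid pKₐ is the usual yardstick (lower pKₐ → better LG).
PhCH(CH₃)–N₂⁺ loses N₂: no meaningful conjugate acid; N₂ departs as an exceptionally stable neutral molecule
PhCH(CH₃)–OClO₃ loses ClO₄⁻: pKₐ(HClO₄) ≈ -10
PhCH(CH₃)–Cl loses Cl⁻: pKₐ(HCl) ≈ -7
PhCH(CH₃)–ONO₂ loses NO₃⁻: pKₐ(HNO₃) ≈ -1.3
PhCH(CH₃)–N(CH₃)₃⁺ loses NR'₃: pKₐ(R'₃NH⁺) ≈ 10.7

PhCH(CH₃)–N₂⁺ > PhCH(CH₃)–OClO₃ > PhCH(CH₃)–Cl > PhCH(CH₃)–ONO₂ > PhCH(CH₃)–N(CH₃)₃⁺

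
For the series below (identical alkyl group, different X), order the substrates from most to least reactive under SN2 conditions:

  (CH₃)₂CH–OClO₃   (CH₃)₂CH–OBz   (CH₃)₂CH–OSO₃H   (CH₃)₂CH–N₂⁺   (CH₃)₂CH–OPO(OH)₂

Same R in every case — rank the leaving groups.
A good leaving group is a weak base: the lower the pKₐ of its conjugate acid, the more readily it departs.
(CH₃)₂CH–N₂⁺ loses N₂: no meaningful conjugate acid; N₂ departs as an exceptionally stable neutral molecule
(CH₃)₂CH–OClO₃ loses ClO₄⁻: pKₐ(HClO₄) ≈ -10
(CH₃)₂CH–OSO₃H loses HSO₄⁻: pKₐ(H₂SO₄) ≈ -3
(CH₃)₂CH–OPO(OH)₂ loses H₂PO₄⁻: pKₐ(H₃PO₄) ≈ 2.1
(CH₃)₂CH–OBz loses PhCOO⁻: pKₐ(C₆H₅COOH) ≈ 4.2

(CH₃)₂CH–N₂⁺ > (CH₃)₂CH–OClO₃ > (CH₃)₂CH–OSO₃H > (CH₃)₂CH–OPO(OH)₂ > (CH₃)₂CH–OBz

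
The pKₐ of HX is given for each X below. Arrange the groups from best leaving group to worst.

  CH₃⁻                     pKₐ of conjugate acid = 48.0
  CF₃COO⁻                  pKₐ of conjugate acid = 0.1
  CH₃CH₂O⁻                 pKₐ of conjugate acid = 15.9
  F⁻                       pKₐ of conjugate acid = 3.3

Lower conjugate-acid pKₐ ⇒ weaker base ⇒ better leaving group.
Sorting by the given values: CF₃COO⁻ (0.1), F⁻ (3.3), CH₃CH₂O⁻ (15.9), CH₃⁻ (48.0).

CF₃COO⁻ > F⁻ > CH₃CH₂O⁻ > CH₃⁻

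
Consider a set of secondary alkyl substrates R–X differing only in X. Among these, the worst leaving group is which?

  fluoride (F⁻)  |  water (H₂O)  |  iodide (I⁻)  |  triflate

triflate: pKₐ(CF₃SO₃H (triflic acid)) ≈ -14
iodide (I⁻): pKₐ(HI) ≈ -10
water (H₂O): pKₐ(H₃O⁺) ≈ -1.7
fluoride (F⁻): pKₐ(HF) ≈ 3.2

fluoride (F⁻)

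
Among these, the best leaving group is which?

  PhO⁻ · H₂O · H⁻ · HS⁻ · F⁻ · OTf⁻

OTf⁻: pKₐ(CF₃SO₃H (triflic acid)) ≈ -14
H₂O: pKₐ(H₃O⁺) ≈ -1.7
F⁻: pKₐ(HF) ≈ 3.2
HS⁻: pKₐ(H₂S) ≈ 7
PhO⁻: pKₐ(C₆H₅OH (phenol)) ≈ 10
H⁻: pKₐ(H₂) ≈ 36

OTf⁻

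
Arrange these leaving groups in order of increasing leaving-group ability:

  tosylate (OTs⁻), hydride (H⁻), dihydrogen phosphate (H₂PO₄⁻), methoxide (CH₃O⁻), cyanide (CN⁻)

hydride (H⁻) < methoxide (CH₃O⁻) < cyanide (CN⁻) < dihydrogen phosphate (H₂PO₄⁻) < tosylate (OTs⁻)

The more stable X⁻ (or X) is on its own — i.e. the weaker a base it is — the better a leaving group it makes.
tosylate (OTs⁻): pKₐ(p-CH₃C₆H₄SO₃H (TsOH)) ≈ -2.8
dihydrogen phosphate (H₂PO₄⁻): pKₐ(H₃PO₄) ≈ 2.1 — moderate base; biological leaving group after further activation
cyanide (CN⁻): pKₐ(HCN) ≈ 9.2 — sp carbon stabilises the charge somewhat, but still a poor LG
methoxide (CH₃O⁻): pKₐ(CH₃OH) ≈ 15.5
hydride (H⁻): pKₐ(H₂) ≈ 36 — extremely strong base; leaves only in special hydride-transfer contexts
The question asks for worst first, so the sequence is read in increasing leaving-group ability.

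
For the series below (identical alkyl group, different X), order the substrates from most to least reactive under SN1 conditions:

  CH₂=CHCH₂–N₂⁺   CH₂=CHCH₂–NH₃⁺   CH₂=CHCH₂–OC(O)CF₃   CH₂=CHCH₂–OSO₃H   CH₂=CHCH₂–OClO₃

Same R in every case — rank the leaving groups.
The more stable X⁻ (or X) is on its own — i.e. the weaker a base it is — the better a leaving group it makes.
CH₂=CHCH₂–N₂⁺ loses N₂: no meaningful conjugate acid; N₂ departs as an exceptionally stable neutral molecule
CH₂=CHCH₂–OClO₃ loses ClO₄⁻: pKₐ(HClO₄) ≈ -10
CH₂=CHCH₂–OSO₃H loses HSO₄⁻: pKₐ(H₂SO₄) ≈ -3
CH₂=CHCH₂–OC(O)CF₃ loses CF₃COO⁻: pKₐ(CF₃COOH) ≈ 0.2
CH₂=CHCH₂–NH₃⁺ loses NH₃: pKₐ(NH₄⁺) ≈ 9.2

CH₂=CHCH₂–N₂⁺ > CH₂=CHCH₂–OClO₃ > CH₂=CHCH₂–OSO₃H > CH₂=CHCH₂–OC(O)CF₃ > CH₂=CHCH₂–NH₃⁺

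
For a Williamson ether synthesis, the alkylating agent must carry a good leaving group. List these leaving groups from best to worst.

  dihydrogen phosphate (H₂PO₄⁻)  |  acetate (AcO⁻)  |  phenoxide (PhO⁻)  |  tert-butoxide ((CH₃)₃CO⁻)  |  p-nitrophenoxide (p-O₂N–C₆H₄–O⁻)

dihydrogen phosphate (H₂PO₄⁻) > acetate (AcO⁻) > p-nitrophenoxide (p-O₂N–C₆H₄–O⁻) > phenoxide (PhO⁻) > tert-butoxide ((CH₃)₃CO⁻)

Leaving-group ability tracks the stability of the departed species; conjugate-acid pKₐ is the usual yardstick (lower pKₐ → better LG).
dihydrogen phosphate (H₂PO₄⁻): pKₐ(H₃PO₄) ≈ 2.1
acetate (AcO⁻): pKₐ(CH₃COOH) ≈ 4.8
p-nitrophenoxide (p-O₂N–C₆H₄–O⁻): pKₐ(p-nitrophenol) ≈ 7.2
phenoxide (PhO⁻): pKₐ(C₆H₅OH (phenol)) ≈ 10
tert-butoxide ((CH₃)₃CO⁻): pKₐ(t-BuOH) ≈ 18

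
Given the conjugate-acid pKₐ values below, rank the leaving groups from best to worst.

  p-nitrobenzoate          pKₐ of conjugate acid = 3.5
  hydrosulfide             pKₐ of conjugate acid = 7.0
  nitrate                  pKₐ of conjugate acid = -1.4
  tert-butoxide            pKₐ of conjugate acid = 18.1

Lower conjugate-acid pKₐ ⇒ weaker base ⇒ better leaving group.
Sorting by the given values: nitrate (-1.4), p-nitrobenzoate (3.5), hydrosulfide (7.0), tert-butoxide (18.1).

nitrate > p-nitrobenzoate > hydrosulfide > tert-butoxide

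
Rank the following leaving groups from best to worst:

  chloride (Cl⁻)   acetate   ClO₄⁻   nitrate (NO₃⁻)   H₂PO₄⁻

ClO₄⁻ > chloride (Cl⁻) > nitrate (NO₃⁻) > H₂PO₄⁻ > acetate

A good leaving group is a weak base: the lower the pKₐ of its conjugate acid, the more readily it departs.
ClO₄⁻: pKₐ(HClO₄) ≈ -10 — extremely weak base; rarely used for safety reasons
chloride (Cl⁻): pKₐ(HCl) ≈ -7 — moderately weak base
nitrate (NO₃⁻): pKₐ(HNO₃) ≈ -1.3
H₂PO₄⁻: pKₐ(H₃PO₄) ≈ 2.1
acetate: pKₐ(CH₃COOH) ≈ 4.8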